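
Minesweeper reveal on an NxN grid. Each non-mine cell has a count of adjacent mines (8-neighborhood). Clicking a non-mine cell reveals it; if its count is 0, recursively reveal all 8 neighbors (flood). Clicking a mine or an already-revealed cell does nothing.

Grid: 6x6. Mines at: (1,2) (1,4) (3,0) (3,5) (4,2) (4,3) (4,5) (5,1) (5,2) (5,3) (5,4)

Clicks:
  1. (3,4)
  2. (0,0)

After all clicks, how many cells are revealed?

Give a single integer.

Answer: 7

Derivation:
Click 1 (3,4) count=3: revealed 1 new [(3,4)] -> total=1
Click 2 (0,0) count=0: revealed 6 new [(0,0) (0,1) (1,0) (1,1) (2,0) (2,1)] -> total=7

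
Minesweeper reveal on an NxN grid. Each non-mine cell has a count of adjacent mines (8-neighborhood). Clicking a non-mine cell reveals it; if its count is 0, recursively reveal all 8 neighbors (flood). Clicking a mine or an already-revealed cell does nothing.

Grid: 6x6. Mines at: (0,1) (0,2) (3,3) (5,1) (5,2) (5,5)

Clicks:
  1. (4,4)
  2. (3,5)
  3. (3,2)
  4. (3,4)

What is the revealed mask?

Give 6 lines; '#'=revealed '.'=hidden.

Answer: ...###
...###
...###
..#.##
....##
......

Derivation:
Click 1 (4,4) count=2: revealed 1 new [(4,4)] -> total=1
Click 2 (3,5) count=0: revealed 12 new [(0,3) (0,4) (0,5) (1,3) (1,4) (1,5) (2,3) (2,4) (2,5) (3,4) (3,5) (4,5)] -> total=13
Click 3 (3,2) count=1: revealed 1 new [(3,2)] -> total=14
Click 4 (3,4) count=1: revealed 0 new [(none)] -> total=14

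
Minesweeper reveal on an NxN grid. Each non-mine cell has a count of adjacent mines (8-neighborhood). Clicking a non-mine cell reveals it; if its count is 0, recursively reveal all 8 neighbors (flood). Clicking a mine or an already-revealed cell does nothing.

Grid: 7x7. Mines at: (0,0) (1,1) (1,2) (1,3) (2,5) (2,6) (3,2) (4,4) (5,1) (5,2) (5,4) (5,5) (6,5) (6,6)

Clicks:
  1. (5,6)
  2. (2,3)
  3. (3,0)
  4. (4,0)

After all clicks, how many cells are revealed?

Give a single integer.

Answer: 8

Derivation:
Click 1 (5,6) count=3: revealed 1 new [(5,6)] -> total=1
Click 2 (2,3) count=3: revealed 1 new [(2,3)] -> total=2
Click 3 (3,0) count=0: revealed 6 new [(2,0) (2,1) (3,0) (3,1) (4,0) (4,1)] -> total=8
Click 4 (4,0) count=1: revealed 0 new [(none)] -> total=8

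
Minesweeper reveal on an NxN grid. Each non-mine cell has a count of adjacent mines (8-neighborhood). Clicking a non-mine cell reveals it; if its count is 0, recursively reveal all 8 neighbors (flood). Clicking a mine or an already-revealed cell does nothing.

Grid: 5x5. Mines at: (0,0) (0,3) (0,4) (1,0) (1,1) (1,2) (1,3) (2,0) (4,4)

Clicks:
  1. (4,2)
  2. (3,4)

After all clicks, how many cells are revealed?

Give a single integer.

Answer: 12

Derivation:
Click 1 (4,2) count=0: revealed 11 new [(2,1) (2,2) (2,3) (3,0) (3,1) (3,2) (3,3) (4,0) (4,1) (4,2) (4,3)] -> total=11
Click 2 (3,4) count=1: revealed 1 new [(3,4)] -> total=12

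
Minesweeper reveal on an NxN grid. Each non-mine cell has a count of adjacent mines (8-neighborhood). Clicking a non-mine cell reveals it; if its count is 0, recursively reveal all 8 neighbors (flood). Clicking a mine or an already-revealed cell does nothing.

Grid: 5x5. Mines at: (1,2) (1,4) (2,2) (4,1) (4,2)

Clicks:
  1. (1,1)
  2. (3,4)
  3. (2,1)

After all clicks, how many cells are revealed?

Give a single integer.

Answer: 8

Derivation:
Click 1 (1,1) count=2: revealed 1 new [(1,1)] -> total=1
Click 2 (3,4) count=0: revealed 6 new [(2,3) (2,4) (3,3) (3,4) (4,3) (4,4)] -> total=7
Click 3 (2,1) count=2: revealed 1 new [(2,1)] -> total=8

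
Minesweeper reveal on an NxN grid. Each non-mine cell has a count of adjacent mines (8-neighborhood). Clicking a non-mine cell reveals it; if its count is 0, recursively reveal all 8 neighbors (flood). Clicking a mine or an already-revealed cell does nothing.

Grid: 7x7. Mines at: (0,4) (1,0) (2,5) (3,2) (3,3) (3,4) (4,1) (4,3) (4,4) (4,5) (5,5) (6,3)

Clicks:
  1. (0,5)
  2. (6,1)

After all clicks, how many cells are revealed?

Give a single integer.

Click 1 (0,5) count=1: revealed 1 new [(0,5)] -> total=1
Click 2 (6,1) count=0: revealed 6 new [(5,0) (5,1) (5,2) (6,0) (6,1) (6,2)] -> total=7

Answer: 7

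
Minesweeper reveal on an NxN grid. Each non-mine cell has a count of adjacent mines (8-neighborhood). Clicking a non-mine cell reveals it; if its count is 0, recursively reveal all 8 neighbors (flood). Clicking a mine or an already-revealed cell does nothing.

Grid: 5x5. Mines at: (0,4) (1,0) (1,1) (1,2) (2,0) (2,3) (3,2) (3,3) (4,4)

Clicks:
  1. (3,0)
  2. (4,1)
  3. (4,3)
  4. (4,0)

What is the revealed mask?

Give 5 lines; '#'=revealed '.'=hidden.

Click 1 (3,0) count=1: revealed 1 new [(3,0)] -> total=1
Click 2 (4,1) count=1: revealed 1 new [(4,1)] -> total=2
Click 3 (4,3) count=3: revealed 1 new [(4,3)] -> total=3
Click 4 (4,0) count=0: revealed 2 new [(3,1) (4,0)] -> total=5

Answer: .....
.....
.....
##...
##.#.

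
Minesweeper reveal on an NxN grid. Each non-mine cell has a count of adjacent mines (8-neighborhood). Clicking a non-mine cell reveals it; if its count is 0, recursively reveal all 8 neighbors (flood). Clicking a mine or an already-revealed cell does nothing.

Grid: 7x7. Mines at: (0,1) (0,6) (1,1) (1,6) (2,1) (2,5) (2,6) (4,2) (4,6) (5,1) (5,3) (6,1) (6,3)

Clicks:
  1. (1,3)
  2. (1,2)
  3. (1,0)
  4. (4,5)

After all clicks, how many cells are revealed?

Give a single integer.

Answer: 16

Derivation:
Click 1 (1,3) count=0: revealed 14 new [(0,2) (0,3) (0,4) (0,5) (1,2) (1,3) (1,4) (1,5) (2,2) (2,3) (2,4) (3,2) (3,3) (3,4)] -> total=14
Click 2 (1,2) count=3: revealed 0 new [(none)] -> total=14
Click 3 (1,0) count=3: revealed 1 new [(1,0)] -> total=15
Click 4 (4,5) count=1: revealed 1 new [(4,5)] -> total=16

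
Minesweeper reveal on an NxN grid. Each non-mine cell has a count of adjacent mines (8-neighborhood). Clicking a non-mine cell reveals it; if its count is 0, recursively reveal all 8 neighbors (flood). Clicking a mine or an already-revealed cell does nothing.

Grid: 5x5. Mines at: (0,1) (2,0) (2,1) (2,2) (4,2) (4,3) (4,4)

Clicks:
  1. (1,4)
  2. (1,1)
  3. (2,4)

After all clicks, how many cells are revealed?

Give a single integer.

Click 1 (1,4) count=0: revealed 10 new [(0,2) (0,3) (0,4) (1,2) (1,3) (1,4) (2,3) (2,4) (3,3) (3,4)] -> total=10
Click 2 (1,1) count=4: revealed 1 new [(1,1)] -> total=11
Click 3 (2,4) count=0: revealed 0 new [(none)] -> total=11

Answer: 11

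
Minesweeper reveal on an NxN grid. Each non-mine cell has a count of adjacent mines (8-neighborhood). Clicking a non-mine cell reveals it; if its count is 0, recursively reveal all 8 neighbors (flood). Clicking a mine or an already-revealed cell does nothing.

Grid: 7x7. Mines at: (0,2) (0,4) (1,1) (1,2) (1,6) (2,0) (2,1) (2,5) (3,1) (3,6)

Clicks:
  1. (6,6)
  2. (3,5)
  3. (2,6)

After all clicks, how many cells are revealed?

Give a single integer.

Click 1 (6,6) count=0: revealed 28 new [(2,2) (2,3) (2,4) (3,2) (3,3) (3,4) (3,5) (4,0) (4,1) (4,2) (4,3) (4,4) (4,5) (4,6) (5,0) (5,1) (5,2) (5,3) (5,4) (5,5) (5,6) (6,0) (6,1) (6,2) (6,3) (6,4) (6,5) (6,6)] -> total=28
Click 2 (3,5) count=2: revealed 0 new [(none)] -> total=28
Click 3 (2,6) count=3: revealed 1 new [(2,6)] -> total=29

Answer: 29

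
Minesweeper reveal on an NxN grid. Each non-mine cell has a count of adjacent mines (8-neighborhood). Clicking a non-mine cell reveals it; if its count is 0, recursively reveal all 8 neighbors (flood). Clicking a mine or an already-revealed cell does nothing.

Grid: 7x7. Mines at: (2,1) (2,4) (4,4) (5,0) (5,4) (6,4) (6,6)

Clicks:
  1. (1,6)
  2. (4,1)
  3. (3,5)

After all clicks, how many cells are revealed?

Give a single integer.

Answer: 23

Derivation:
Click 1 (1,6) count=0: revealed 22 new [(0,0) (0,1) (0,2) (0,3) (0,4) (0,5) (0,6) (1,0) (1,1) (1,2) (1,3) (1,4) (1,5) (1,6) (2,5) (2,6) (3,5) (3,6) (4,5) (4,6) (5,5) (5,6)] -> total=22
Click 2 (4,1) count=1: revealed 1 new [(4,1)] -> total=23
Click 3 (3,5) count=2: revealed 0 new [(none)] -> total=23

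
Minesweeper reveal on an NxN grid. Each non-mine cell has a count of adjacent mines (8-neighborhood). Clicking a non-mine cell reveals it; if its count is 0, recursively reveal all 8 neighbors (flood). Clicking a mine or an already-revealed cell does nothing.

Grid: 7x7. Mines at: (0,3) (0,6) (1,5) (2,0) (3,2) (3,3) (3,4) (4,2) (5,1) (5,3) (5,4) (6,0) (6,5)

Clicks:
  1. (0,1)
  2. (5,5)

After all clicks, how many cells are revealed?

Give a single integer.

Answer: 7

Derivation:
Click 1 (0,1) count=0: revealed 6 new [(0,0) (0,1) (0,2) (1,0) (1,1) (1,2)] -> total=6
Click 2 (5,5) count=2: revealed 1 new [(5,5)] -> total=7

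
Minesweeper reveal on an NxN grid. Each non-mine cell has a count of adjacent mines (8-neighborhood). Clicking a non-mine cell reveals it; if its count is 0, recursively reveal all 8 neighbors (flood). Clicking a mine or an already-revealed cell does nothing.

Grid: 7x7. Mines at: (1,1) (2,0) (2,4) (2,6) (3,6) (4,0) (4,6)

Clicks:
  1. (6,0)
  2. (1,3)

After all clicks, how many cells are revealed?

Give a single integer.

Answer: 28

Derivation:
Click 1 (6,0) count=0: revealed 27 new [(2,1) (2,2) (2,3) (3,1) (3,2) (3,3) (3,4) (3,5) (4,1) (4,2) (4,3) (4,4) (4,5) (5,0) (5,1) (5,2) (5,3) (5,4) (5,5) (5,6) (6,0) (6,1) (6,2) (6,3) (6,4) (6,5) (6,6)] -> total=27
Click 2 (1,3) count=1: revealed 1 new [(1,3)] -> total=28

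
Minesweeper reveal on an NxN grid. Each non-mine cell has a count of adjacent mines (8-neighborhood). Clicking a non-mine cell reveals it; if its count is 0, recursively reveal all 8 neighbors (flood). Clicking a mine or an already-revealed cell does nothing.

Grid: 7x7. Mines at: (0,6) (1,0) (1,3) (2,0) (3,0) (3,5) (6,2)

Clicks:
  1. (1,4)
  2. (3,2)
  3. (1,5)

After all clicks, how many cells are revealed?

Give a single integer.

Answer: 26

Derivation:
Click 1 (1,4) count=1: revealed 1 new [(1,4)] -> total=1
Click 2 (3,2) count=0: revealed 24 new [(2,1) (2,2) (2,3) (2,4) (3,1) (3,2) (3,3) (3,4) (4,1) (4,2) (4,3) (4,4) (4,5) (4,6) (5,1) (5,2) (5,3) (5,4) (5,5) (5,6) (6,3) (6,4) (6,5) (6,6)] -> total=25
Click 3 (1,5) count=1: revealed 1 new [(1,5)] -> total=26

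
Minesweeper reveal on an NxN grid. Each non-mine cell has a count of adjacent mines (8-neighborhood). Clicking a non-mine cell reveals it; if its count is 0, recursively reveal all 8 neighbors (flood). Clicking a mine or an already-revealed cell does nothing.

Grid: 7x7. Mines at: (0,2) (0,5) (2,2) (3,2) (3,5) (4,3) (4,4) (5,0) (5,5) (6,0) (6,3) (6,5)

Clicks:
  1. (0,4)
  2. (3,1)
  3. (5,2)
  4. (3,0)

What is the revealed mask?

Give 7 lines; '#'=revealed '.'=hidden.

Click 1 (0,4) count=1: revealed 1 new [(0,4)] -> total=1
Click 2 (3,1) count=2: revealed 1 new [(3,1)] -> total=2
Click 3 (5,2) count=2: revealed 1 new [(5,2)] -> total=3
Click 4 (3,0) count=0: revealed 9 new [(0,0) (0,1) (1,0) (1,1) (2,0) (2,1) (3,0) (4,0) (4,1)] -> total=12

Answer: ##..#..
##.....
##.....
##.....
##.....
..#....
.......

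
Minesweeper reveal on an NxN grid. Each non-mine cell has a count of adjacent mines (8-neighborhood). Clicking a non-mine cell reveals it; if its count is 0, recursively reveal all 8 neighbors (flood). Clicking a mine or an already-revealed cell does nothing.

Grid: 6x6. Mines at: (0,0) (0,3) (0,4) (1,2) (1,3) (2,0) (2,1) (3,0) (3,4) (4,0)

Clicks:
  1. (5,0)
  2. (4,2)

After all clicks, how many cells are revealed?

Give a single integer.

Answer: 14

Derivation:
Click 1 (5,0) count=1: revealed 1 new [(5,0)] -> total=1
Click 2 (4,2) count=0: revealed 13 new [(3,1) (3,2) (3,3) (4,1) (4,2) (4,3) (4,4) (4,5) (5,1) (5,2) (5,3) (5,4) (5,5)] -> total=14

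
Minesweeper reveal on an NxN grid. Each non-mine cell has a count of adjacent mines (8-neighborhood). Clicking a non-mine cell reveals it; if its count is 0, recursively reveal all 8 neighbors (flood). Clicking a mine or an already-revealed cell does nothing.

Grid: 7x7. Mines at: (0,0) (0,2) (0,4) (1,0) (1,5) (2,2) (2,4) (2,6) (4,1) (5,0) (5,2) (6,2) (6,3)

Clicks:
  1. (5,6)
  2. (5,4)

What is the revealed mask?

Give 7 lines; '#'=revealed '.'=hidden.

Click 1 (5,6) count=0: revealed 15 new [(3,3) (3,4) (3,5) (3,6) (4,3) (4,4) (4,5) (4,6) (5,3) (5,4) (5,5) (5,6) (6,4) (6,5) (6,6)] -> total=15
Click 2 (5,4) count=1: revealed 0 new [(none)] -> total=15

Answer: .......
.......
.......
...####
...####
...####
....###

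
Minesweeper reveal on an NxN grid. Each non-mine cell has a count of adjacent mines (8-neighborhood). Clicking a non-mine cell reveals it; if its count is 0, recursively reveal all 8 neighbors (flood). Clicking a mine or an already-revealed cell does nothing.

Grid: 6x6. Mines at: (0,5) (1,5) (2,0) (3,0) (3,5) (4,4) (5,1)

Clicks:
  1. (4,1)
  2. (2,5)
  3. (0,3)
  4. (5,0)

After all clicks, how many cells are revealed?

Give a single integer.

Click 1 (4,1) count=2: revealed 1 new [(4,1)] -> total=1
Click 2 (2,5) count=2: revealed 1 new [(2,5)] -> total=2
Click 3 (0,3) count=0: revealed 20 new [(0,0) (0,1) (0,2) (0,3) (0,4) (1,0) (1,1) (1,2) (1,3) (1,4) (2,1) (2,2) (2,3) (2,4) (3,1) (3,2) (3,3) (3,4) (4,2) (4,3)] -> total=22
Click 4 (5,0) count=1: revealed 1 new [(5,0)] -> total=23

Answer: 23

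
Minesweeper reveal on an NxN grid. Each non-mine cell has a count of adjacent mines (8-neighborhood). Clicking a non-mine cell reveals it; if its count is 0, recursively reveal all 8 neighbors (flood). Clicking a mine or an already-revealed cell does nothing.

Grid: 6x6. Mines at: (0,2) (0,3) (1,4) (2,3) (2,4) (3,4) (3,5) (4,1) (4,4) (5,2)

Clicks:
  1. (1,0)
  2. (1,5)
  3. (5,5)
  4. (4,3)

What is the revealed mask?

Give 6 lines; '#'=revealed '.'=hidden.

Click 1 (1,0) count=0: revealed 11 new [(0,0) (0,1) (1,0) (1,1) (1,2) (2,0) (2,1) (2,2) (3,0) (3,1) (3,2)] -> total=11
Click 2 (1,5) count=2: revealed 1 new [(1,5)] -> total=12
Click 3 (5,5) count=1: revealed 1 new [(5,5)] -> total=13
Click 4 (4,3) count=3: revealed 1 new [(4,3)] -> total=14

Answer: ##....
###..#
###...
###...
...#..
.....#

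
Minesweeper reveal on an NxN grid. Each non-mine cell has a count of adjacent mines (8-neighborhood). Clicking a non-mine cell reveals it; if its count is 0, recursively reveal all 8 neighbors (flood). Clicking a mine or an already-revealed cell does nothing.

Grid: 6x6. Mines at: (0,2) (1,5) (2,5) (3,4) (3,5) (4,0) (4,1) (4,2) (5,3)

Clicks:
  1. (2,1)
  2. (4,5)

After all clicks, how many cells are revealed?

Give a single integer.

Click 1 (2,1) count=0: revealed 14 new [(0,0) (0,1) (1,0) (1,1) (1,2) (1,3) (2,0) (2,1) (2,2) (2,3) (3,0) (3,1) (3,2) (3,3)] -> total=14
Click 2 (4,5) count=2: revealed 1 new [(4,5)] -> total=15

Answer: 15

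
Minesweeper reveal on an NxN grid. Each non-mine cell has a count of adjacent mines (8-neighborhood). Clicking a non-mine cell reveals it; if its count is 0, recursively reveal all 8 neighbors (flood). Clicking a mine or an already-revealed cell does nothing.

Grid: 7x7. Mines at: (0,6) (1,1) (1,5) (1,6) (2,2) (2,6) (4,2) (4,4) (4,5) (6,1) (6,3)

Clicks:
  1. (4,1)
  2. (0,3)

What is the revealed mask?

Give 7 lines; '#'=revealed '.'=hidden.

Answer: ..###..
..###..
.......
.......
.#.....
.......
.......

Derivation:
Click 1 (4,1) count=1: revealed 1 new [(4,1)] -> total=1
Click 2 (0,3) count=0: revealed 6 new [(0,2) (0,3) (0,4) (1,2) (1,3) (1,4)] -> total=7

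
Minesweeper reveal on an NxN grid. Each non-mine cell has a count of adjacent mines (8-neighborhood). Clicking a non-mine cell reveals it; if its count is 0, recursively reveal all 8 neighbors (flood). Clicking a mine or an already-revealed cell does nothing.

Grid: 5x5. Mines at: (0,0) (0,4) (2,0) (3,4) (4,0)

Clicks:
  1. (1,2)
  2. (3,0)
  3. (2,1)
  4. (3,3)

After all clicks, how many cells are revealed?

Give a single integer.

Click 1 (1,2) count=0: revealed 15 new [(0,1) (0,2) (0,3) (1,1) (1,2) (1,3) (2,1) (2,2) (2,3) (3,1) (3,2) (3,3) (4,1) (4,2) (4,3)] -> total=15
Click 2 (3,0) count=2: revealed 1 new [(3,0)] -> total=16
Click 3 (2,1) count=1: revealed 0 new [(none)] -> total=16
Click 4 (3,3) count=1: revealed 0 new [(none)] -> total=16

Answer: 16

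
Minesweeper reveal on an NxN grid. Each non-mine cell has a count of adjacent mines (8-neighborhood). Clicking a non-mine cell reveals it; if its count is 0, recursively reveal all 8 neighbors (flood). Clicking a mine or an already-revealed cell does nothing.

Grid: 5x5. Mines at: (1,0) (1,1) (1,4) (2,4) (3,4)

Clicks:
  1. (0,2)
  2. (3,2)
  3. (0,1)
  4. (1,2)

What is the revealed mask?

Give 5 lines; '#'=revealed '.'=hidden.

Answer: .##..
..#..
####.
####.
####.

Derivation:
Click 1 (0,2) count=1: revealed 1 new [(0,2)] -> total=1
Click 2 (3,2) count=0: revealed 12 new [(2,0) (2,1) (2,2) (2,3) (3,0) (3,1) (3,2) (3,3) (4,0) (4,1) (4,2) (4,3)] -> total=13
Click 3 (0,1) count=2: revealed 1 new [(0,1)] -> total=14
Click 4 (1,2) count=1: revealed 1 new [(1,2)] -> total=15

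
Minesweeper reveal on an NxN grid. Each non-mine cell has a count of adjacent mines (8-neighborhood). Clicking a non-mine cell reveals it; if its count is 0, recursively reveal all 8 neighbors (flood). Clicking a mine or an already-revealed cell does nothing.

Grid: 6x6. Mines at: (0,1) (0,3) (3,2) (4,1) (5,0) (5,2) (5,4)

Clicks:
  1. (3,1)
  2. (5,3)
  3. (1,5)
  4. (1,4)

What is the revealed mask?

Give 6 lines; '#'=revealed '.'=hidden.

Click 1 (3,1) count=2: revealed 1 new [(3,1)] -> total=1
Click 2 (5,3) count=2: revealed 1 new [(5,3)] -> total=2
Click 3 (1,5) count=0: revealed 14 new [(0,4) (0,5) (1,3) (1,4) (1,5) (2,3) (2,4) (2,5) (3,3) (3,4) (3,5) (4,3) (4,4) (4,5)] -> total=16
Click 4 (1,4) count=1: revealed 0 new [(none)] -> total=16

Answer: ....##
...###
...###
.#.###
...###
...#..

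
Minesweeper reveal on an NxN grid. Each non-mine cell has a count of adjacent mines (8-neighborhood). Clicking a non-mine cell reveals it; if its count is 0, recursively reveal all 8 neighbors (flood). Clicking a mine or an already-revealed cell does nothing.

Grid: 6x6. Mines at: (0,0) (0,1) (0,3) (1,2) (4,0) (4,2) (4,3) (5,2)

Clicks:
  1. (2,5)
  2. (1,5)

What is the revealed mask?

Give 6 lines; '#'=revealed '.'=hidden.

Answer: ....##
...###
...###
...###
....##
....##

Derivation:
Click 1 (2,5) count=0: revealed 15 new [(0,4) (0,5) (1,3) (1,4) (1,5) (2,3) (2,4) (2,5) (3,3) (3,4) (3,5) (4,4) (4,5) (5,4) (5,5)] -> total=15
Click 2 (1,5) count=0: revealed 0 new [(none)] -> total=15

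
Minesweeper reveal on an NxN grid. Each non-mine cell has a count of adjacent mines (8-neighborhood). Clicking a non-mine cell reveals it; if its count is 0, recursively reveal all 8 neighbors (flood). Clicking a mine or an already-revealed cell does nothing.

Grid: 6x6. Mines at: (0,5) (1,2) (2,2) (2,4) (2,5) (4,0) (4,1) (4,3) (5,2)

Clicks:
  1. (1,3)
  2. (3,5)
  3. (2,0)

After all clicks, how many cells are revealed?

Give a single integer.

Answer: 10

Derivation:
Click 1 (1,3) count=3: revealed 1 new [(1,3)] -> total=1
Click 2 (3,5) count=2: revealed 1 new [(3,5)] -> total=2
Click 3 (2,0) count=0: revealed 8 new [(0,0) (0,1) (1,0) (1,1) (2,0) (2,1) (3,0) (3,1)] -> total=10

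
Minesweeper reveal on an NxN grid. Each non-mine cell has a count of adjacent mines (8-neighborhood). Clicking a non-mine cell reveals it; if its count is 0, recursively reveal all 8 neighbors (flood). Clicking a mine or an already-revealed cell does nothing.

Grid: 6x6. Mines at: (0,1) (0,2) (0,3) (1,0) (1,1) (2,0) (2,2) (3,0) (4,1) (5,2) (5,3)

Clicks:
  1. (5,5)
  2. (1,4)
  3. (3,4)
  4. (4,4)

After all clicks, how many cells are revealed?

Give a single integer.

Click 1 (5,5) count=0: revealed 16 new [(0,4) (0,5) (1,3) (1,4) (1,5) (2,3) (2,4) (2,5) (3,3) (3,4) (3,5) (4,3) (4,4) (4,5) (5,4) (5,5)] -> total=16
Click 2 (1,4) count=1: revealed 0 new [(none)] -> total=16
Click 3 (3,4) count=0: revealed 0 new [(none)] -> total=16
Click 4 (4,4) count=1: revealed 0 new [(none)] -> total=16

Answer: 16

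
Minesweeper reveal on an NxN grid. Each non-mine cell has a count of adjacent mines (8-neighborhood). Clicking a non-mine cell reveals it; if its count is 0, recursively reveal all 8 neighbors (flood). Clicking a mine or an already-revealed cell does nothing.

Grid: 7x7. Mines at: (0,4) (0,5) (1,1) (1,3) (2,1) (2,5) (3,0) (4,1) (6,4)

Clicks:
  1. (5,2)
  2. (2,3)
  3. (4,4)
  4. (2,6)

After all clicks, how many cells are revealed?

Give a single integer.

Click 1 (5,2) count=1: revealed 1 new [(5,2)] -> total=1
Click 2 (2,3) count=1: revealed 1 new [(2,3)] -> total=2
Click 3 (4,4) count=0: revealed 18 new [(2,2) (2,4) (3,2) (3,3) (3,4) (3,5) (3,6) (4,2) (4,3) (4,4) (4,5) (4,6) (5,3) (5,4) (5,5) (5,6) (6,5) (6,6)] -> total=20
Click 4 (2,6) count=1: revealed 1 new [(2,6)] -> total=21

Answer: 21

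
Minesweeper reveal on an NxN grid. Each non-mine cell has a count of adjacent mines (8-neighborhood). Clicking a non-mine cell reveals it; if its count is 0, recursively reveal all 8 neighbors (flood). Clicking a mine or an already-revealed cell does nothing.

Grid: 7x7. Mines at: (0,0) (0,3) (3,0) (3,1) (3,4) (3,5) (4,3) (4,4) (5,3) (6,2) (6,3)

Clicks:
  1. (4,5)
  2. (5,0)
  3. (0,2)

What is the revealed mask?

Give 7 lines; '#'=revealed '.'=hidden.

Answer: ..#....
.......
.......
.......
##...#.
##.....
##.....

Derivation:
Click 1 (4,5) count=3: revealed 1 new [(4,5)] -> total=1
Click 2 (5,0) count=0: revealed 6 new [(4,0) (4,1) (5,0) (5,1) (6,0) (6,1)] -> total=7
Click 3 (0,2) count=1: revealed 1 new [(0,2)] -> total=8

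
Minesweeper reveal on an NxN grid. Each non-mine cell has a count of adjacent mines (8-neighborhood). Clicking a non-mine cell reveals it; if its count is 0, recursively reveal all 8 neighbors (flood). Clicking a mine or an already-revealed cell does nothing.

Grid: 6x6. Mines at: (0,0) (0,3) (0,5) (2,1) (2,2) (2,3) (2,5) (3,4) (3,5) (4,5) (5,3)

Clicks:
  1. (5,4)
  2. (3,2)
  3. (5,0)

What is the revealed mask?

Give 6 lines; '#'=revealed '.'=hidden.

Answer: ......
......
......
###...
###...
###.#.

Derivation:
Click 1 (5,4) count=2: revealed 1 new [(5,4)] -> total=1
Click 2 (3,2) count=3: revealed 1 new [(3,2)] -> total=2
Click 3 (5,0) count=0: revealed 8 new [(3,0) (3,1) (4,0) (4,1) (4,2) (5,0) (5,1) (5,2)] -> total=10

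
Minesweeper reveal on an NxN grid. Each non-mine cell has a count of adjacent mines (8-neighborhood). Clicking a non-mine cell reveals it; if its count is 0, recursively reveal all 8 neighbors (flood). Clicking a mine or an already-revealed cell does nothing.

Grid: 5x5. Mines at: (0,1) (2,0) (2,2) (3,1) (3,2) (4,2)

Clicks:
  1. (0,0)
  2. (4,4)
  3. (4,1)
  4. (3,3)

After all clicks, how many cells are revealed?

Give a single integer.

Answer: 14

Derivation:
Click 1 (0,0) count=1: revealed 1 new [(0,0)] -> total=1
Click 2 (4,4) count=0: revealed 12 new [(0,2) (0,3) (0,4) (1,2) (1,3) (1,4) (2,3) (2,4) (3,3) (3,4) (4,3) (4,4)] -> total=13
Click 3 (4,1) count=3: revealed 1 new [(4,1)] -> total=14
Click 4 (3,3) count=3: revealed 0 new [(none)] -> total=14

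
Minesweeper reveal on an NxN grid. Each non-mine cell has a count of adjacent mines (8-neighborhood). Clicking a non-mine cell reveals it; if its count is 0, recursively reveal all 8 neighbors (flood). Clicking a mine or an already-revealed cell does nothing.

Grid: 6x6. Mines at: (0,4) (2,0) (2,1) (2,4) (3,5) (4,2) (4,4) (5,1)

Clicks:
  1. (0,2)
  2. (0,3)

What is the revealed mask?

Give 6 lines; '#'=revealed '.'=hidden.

Click 1 (0,2) count=0: revealed 8 new [(0,0) (0,1) (0,2) (0,3) (1,0) (1,1) (1,2) (1,3)] -> total=8
Click 2 (0,3) count=1: revealed 0 new [(none)] -> total=8

Answer: ####..
####..
......
......
......
......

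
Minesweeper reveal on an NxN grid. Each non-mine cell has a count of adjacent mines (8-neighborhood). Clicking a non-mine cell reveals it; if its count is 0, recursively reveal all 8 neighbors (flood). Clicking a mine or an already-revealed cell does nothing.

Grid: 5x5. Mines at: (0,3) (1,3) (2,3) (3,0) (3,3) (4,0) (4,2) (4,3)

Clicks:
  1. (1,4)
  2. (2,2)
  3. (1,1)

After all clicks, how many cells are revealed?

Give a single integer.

Click 1 (1,4) count=3: revealed 1 new [(1,4)] -> total=1
Click 2 (2,2) count=3: revealed 1 new [(2,2)] -> total=2
Click 3 (1,1) count=0: revealed 8 new [(0,0) (0,1) (0,2) (1,0) (1,1) (1,2) (2,0) (2,1)] -> total=10

Answer: 10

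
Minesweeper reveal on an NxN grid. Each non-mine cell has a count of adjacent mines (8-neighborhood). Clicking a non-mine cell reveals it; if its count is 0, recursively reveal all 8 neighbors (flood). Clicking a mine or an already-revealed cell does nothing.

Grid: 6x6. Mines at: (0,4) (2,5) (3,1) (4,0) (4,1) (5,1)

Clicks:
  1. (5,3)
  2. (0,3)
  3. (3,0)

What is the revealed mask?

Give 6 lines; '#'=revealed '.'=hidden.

Click 1 (5,3) count=0: revealed 26 new [(0,0) (0,1) (0,2) (0,3) (1,0) (1,1) (1,2) (1,3) (1,4) (2,0) (2,1) (2,2) (2,3) (2,4) (3,2) (3,3) (3,4) (3,5) (4,2) (4,3) (4,4) (4,5) (5,2) (5,3) (5,4) (5,5)] -> total=26
Click 2 (0,3) count=1: revealed 0 new [(none)] -> total=26
Click 3 (3,0) count=3: revealed 1 new [(3,0)] -> total=27

Answer: ####..
#####.
#####.
#.####
..####
..####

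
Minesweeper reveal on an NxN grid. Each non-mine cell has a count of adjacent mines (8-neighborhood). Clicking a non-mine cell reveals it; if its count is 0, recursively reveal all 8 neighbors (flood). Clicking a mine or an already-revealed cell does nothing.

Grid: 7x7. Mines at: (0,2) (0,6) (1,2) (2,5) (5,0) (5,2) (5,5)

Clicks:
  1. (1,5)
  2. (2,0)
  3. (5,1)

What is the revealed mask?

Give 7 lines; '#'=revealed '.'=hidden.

Answer: ##.....
##...#.
#####..
#####..
#####..
.#.....
.......

Derivation:
Click 1 (1,5) count=2: revealed 1 new [(1,5)] -> total=1
Click 2 (2,0) count=0: revealed 19 new [(0,0) (0,1) (1,0) (1,1) (2,0) (2,1) (2,2) (2,3) (2,4) (3,0) (3,1) (3,2) (3,3) (3,4) (4,0) (4,1) (4,2) (4,3) (4,4)] -> total=20
Click 3 (5,1) count=2: revealed 1 new [(5,1)] -> total=21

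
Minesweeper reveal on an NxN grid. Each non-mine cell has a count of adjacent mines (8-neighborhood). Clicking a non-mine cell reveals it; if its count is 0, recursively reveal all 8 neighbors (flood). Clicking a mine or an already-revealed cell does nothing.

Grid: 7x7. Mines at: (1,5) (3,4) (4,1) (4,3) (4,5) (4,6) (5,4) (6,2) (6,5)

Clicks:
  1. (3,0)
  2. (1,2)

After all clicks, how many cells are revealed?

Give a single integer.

Answer: 19

Derivation:
Click 1 (3,0) count=1: revealed 1 new [(3,0)] -> total=1
Click 2 (1,2) count=0: revealed 18 new [(0,0) (0,1) (0,2) (0,3) (0,4) (1,0) (1,1) (1,2) (1,3) (1,4) (2,0) (2,1) (2,2) (2,3) (2,4) (3,1) (3,2) (3,3)] -> total=19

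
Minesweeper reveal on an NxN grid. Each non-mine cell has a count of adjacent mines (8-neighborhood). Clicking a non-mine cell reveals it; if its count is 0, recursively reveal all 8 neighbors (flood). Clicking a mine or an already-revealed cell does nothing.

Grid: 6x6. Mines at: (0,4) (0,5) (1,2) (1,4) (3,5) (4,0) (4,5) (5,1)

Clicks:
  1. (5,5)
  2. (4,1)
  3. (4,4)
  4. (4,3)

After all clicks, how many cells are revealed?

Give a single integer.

Click 1 (5,5) count=1: revealed 1 new [(5,5)] -> total=1
Click 2 (4,1) count=2: revealed 1 new [(4,1)] -> total=2
Click 3 (4,4) count=2: revealed 1 new [(4,4)] -> total=3
Click 4 (4,3) count=0: revealed 13 new [(2,1) (2,2) (2,3) (2,4) (3,1) (3,2) (3,3) (3,4) (4,2) (4,3) (5,2) (5,3) (5,4)] -> total=16

Answer: 16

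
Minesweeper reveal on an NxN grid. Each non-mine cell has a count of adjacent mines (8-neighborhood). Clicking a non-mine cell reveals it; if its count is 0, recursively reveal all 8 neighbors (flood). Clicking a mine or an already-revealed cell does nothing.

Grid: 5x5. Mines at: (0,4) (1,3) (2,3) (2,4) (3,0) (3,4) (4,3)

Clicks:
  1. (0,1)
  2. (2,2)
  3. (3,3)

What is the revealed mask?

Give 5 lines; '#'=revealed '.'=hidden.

Click 1 (0,1) count=0: revealed 9 new [(0,0) (0,1) (0,2) (1,0) (1,1) (1,2) (2,0) (2,1) (2,2)] -> total=9
Click 2 (2,2) count=2: revealed 0 new [(none)] -> total=9
Click 3 (3,3) count=4: revealed 1 new [(3,3)] -> total=10

Answer: ###..
###..
###..
...#.
.....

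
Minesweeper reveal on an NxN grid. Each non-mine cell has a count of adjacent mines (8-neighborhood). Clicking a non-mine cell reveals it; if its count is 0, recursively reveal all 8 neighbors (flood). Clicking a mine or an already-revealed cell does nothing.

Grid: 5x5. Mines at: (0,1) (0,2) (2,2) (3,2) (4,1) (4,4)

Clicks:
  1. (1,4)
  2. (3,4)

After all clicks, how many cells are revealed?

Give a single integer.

Click 1 (1,4) count=0: revealed 8 new [(0,3) (0,4) (1,3) (1,4) (2,3) (2,4) (3,3) (3,4)] -> total=8
Click 2 (3,4) count=1: revealed 0 new [(none)] -> total=8

Answer: 8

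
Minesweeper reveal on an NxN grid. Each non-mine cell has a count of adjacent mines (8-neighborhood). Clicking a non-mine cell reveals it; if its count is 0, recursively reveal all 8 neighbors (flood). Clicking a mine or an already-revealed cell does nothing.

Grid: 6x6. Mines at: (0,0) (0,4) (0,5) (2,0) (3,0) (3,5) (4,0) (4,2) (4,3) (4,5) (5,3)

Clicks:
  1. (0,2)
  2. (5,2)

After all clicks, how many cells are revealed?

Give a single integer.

Answer: 16

Derivation:
Click 1 (0,2) count=0: revealed 15 new [(0,1) (0,2) (0,3) (1,1) (1,2) (1,3) (1,4) (2,1) (2,2) (2,3) (2,4) (3,1) (3,2) (3,3) (3,4)] -> total=15
Click 2 (5,2) count=3: revealed 1 new [(5,2)] -> total=16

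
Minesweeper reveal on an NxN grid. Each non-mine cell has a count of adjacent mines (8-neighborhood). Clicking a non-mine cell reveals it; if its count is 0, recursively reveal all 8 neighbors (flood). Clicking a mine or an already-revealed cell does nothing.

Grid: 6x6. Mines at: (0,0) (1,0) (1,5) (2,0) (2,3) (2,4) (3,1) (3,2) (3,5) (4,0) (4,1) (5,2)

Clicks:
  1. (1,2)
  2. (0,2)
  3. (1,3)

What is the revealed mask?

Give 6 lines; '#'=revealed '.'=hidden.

Click 1 (1,2) count=1: revealed 1 new [(1,2)] -> total=1
Click 2 (0,2) count=0: revealed 7 new [(0,1) (0,2) (0,3) (0,4) (1,1) (1,3) (1,4)] -> total=8
Click 3 (1,3) count=2: revealed 0 new [(none)] -> total=8

Answer: .####.
.####.
......
......
......
......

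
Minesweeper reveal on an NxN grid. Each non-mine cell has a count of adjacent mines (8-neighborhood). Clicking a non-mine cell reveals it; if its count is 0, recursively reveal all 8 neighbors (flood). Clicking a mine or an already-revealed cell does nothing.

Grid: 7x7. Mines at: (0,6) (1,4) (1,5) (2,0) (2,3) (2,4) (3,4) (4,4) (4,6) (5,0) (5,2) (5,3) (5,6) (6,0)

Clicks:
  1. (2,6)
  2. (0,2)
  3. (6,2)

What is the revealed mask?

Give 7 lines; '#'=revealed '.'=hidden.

Click 1 (2,6) count=1: revealed 1 new [(2,6)] -> total=1
Click 2 (0,2) count=0: revealed 8 new [(0,0) (0,1) (0,2) (0,3) (1,0) (1,1) (1,2) (1,3)] -> total=9
Click 3 (6,2) count=2: revealed 1 new [(6,2)] -> total=10

Answer: ####...
####...
......#
.......
.......
.......
..#....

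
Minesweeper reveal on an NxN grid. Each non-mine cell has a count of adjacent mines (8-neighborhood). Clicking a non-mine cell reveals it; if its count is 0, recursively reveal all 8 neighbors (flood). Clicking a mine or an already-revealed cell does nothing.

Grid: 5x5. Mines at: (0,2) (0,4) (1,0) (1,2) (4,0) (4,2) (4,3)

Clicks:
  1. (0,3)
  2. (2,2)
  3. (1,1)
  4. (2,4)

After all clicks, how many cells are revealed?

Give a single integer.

Answer: 9

Derivation:
Click 1 (0,3) count=3: revealed 1 new [(0,3)] -> total=1
Click 2 (2,2) count=1: revealed 1 new [(2,2)] -> total=2
Click 3 (1,1) count=3: revealed 1 new [(1,1)] -> total=3
Click 4 (2,4) count=0: revealed 6 new [(1,3) (1,4) (2,3) (2,4) (3,3) (3,4)] -> total=9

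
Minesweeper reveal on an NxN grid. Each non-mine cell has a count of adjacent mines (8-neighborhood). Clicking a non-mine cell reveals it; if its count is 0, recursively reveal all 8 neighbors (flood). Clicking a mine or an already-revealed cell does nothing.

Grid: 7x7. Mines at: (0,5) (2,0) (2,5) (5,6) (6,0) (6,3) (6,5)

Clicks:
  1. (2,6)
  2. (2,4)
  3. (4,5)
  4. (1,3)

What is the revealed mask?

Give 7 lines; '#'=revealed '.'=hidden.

Click 1 (2,6) count=1: revealed 1 new [(2,6)] -> total=1
Click 2 (2,4) count=1: revealed 1 new [(2,4)] -> total=2
Click 3 (4,5) count=1: revealed 1 new [(4,5)] -> total=3
Click 4 (1,3) count=0: revealed 30 new [(0,0) (0,1) (0,2) (0,3) (0,4) (1,0) (1,1) (1,2) (1,3) (1,4) (2,1) (2,2) (2,3) (3,0) (3,1) (3,2) (3,3) (3,4) (3,5) (4,0) (4,1) (4,2) (4,3) (4,4) (5,0) (5,1) (5,2) (5,3) (5,4) (5,5)] -> total=33

Answer: #####..
#####..
.####.#
######.
######.
######.
.......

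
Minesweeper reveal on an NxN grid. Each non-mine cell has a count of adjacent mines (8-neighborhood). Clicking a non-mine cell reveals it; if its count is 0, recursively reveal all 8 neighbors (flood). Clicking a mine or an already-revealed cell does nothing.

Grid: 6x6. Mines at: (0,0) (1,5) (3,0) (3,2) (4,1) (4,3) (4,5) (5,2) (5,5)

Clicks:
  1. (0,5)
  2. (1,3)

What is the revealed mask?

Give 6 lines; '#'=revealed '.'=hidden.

Answer: .#####
.####.
.####.
......
......
......

Derivation:
Click 1 (0,5) count=1: revealed 1 new [(0,5)] -> total=1
Click 2 (1,3) count=0: revealed 12 new [(0,1) (0,2) (0,3) (0,4) (1,1) (1,2) (1,3) (1,4) (2,1) (2,2) (2,3) (2,4)] -> total=13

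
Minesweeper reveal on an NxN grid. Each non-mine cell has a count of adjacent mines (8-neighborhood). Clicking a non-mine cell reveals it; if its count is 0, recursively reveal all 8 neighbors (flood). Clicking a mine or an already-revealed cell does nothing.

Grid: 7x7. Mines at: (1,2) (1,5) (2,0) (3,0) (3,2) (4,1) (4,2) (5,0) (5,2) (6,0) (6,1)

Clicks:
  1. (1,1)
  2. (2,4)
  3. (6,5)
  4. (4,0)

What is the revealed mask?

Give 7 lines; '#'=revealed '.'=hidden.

Answer: .......
.#.....
...####
...####
#..####
...####
...####

Derivation:
Click 1 (1,1) count=2: revealed 1 new [(1,1)] -> total=1
Click 2 (2,4) count=1: revealed 1 new [(2,4)] -> total=2
Click 3 (6,5) count=0: revealed 19 new [(2,3) (2,5) (2,6) (3,3) (3,4) (3,5) (3,6) (4,3) (4,4) (4,5) (4,6) (5,3) (5,4) (5,5) (5,6) (6,3) (6,4) (6,5) (6,6)] -> total=21
Click 4 (4,0) count=3: revealed 1 new [(4,0)] -> total=22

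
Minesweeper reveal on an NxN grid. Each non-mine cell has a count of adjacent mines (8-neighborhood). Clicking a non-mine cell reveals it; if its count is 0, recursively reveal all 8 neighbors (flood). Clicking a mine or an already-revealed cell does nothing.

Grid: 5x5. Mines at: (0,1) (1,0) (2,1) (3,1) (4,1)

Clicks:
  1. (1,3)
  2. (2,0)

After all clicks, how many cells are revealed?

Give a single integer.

Click 1 (1,3) count=0: revealed 15 new [(0,2) (0,3) (0,4) (1,2) (1,3) (1,4) (2,2) (2,3) (2,4) (3,2) (3,3) (3,4) (4,2) (4,3) (4,4)] -> total=15
Click 2 (2,0) count=3: revealed 1 new [(2,0)] -> total=16

Answer: 16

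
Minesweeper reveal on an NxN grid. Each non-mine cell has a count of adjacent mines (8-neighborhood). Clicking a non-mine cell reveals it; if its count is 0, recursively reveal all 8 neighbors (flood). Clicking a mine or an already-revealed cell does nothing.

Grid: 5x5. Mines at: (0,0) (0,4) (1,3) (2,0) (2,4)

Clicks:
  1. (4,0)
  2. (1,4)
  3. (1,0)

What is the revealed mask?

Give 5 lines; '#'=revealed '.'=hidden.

Click 1 (4,0) count=0: revealed 13 new [(2,1) (2,2) (2,3) (3,0) (3,1) (3,2) (3,3) (3,4) (4,0) (4,1) (4,2) (4,3) (4,4)] -> total=13
Click 2 (1,4) count=3: revealed 1 new [(1,4)] -> total=14
Click 3 (1,0) count=2: revealed 1 new [(1,0)] -> total=15

Answer: .....
#...#
.###.
#####
#####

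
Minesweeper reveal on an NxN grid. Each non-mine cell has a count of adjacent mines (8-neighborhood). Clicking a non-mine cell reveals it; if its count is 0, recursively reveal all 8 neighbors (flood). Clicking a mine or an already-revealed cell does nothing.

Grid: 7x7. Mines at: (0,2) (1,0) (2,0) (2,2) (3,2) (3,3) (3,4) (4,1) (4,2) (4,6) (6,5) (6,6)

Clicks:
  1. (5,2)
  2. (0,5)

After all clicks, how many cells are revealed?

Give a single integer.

Click 1 (5,2) count=2: revealed 1 new [(5,2)] -> total=1
Click 2 (0,5) count=0: revealed 14 new [(0,3) (0,4) (0,5) (0,6) (1,3) (1,4) (1,5) (1,6) (2,3) (2,4) (2,5) (2,6) (3,5) (3,6)] -> total=15

Answer: 15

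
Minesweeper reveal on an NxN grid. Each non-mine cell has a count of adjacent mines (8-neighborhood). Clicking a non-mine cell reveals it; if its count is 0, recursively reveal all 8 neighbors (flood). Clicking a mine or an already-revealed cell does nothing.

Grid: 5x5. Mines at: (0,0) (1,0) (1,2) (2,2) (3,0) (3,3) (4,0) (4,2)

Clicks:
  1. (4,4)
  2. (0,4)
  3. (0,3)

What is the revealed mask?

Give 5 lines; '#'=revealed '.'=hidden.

Answer: ...##
...##
...##
.....
....#

Derivation:
Click 1 (4,4) count=1: revealed 1 new [(4,4)] -> total=1
Click 2 (0,4) count=0: revealed 6 new [(0,3) (0,4) (1,3) (1,4) (2,3) (2,4)] -> total=7
Click 3 (0,3) count=1: revealed 0 new [(none)] -> total=7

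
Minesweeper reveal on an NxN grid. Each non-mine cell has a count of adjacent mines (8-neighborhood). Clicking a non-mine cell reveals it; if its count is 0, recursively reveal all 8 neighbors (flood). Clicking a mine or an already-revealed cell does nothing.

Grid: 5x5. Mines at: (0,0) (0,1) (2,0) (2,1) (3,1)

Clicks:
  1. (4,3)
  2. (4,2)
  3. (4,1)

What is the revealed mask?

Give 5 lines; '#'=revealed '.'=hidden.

Answer: ..###
..###
..###
..###
.####

Derivation:
Click 1 (4,3) count=0: revealed 15 new [(0,2) (0,3) (0,4) (1,2) (1,3) (1,4) (2,2) (2,3) (2,4) (3,2) (3,3) (3,4) (4,2) (4,3) (4,4)] -> total=15
Click 2 (4,2) count=1: revealed 0 new [(none)] -> total=15
Click 3 (4,1) count=1: revealed 1 new [(4,1)] -> total=16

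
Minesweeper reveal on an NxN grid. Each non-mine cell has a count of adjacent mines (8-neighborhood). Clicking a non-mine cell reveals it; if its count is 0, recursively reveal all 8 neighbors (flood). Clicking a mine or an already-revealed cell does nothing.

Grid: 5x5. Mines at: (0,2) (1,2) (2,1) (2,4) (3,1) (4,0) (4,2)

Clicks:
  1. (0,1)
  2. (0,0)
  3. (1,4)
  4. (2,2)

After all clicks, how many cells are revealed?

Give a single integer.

Answer: 6

Derivation:
Click 1 (0,1) count=2: revealed 1 new [(0,1)] -> total=1
Click 2 (0,0) count=0: revealed 3 new [(0,0) (1,0) (1,1)] -> total=4
Click 3 (1,4) count=1: revealed 1 new [(1,4)] -> total=5
Click 4 (2,2) count=3: revealed 1 new [(2,2)] -> total=6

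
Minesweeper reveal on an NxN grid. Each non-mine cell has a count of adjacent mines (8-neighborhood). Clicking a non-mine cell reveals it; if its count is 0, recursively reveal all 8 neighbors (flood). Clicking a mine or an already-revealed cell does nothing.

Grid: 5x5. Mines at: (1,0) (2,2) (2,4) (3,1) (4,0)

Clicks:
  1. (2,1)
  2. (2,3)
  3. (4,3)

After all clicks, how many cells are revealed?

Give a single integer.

Click 1 (2,1) count=3: revealed 1 new [(2,1)] -> total=1
Click 2 (2,3) count=2: revealed 1 new [(2,3)] -> total=2
Click 3 (4,3) count=0: revealed 6 new [(3,2) (3,3) (3,4) (4,2) (4,3) (4,4)] -> total=8

Answer: 8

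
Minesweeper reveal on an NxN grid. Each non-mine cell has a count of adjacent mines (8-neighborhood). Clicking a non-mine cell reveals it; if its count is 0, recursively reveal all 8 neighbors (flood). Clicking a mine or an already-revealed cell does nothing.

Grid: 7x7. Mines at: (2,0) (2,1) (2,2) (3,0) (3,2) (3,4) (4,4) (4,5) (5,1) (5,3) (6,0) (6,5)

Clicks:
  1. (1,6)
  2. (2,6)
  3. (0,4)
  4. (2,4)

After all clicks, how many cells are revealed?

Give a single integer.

Answer: 20

Derivation:
Click 1 (1,6) count=0: revealed 20 new [(0,0) (0,1) (0,2) (0,3) (0,4) (0,5) (0,6) (1,0) (1,1) (1,2) (1,3) (1,4) (1,5) (1,6) (2,3) (2,4) (2,5) (2,6) (3,5) (3,6)] -> total=20
Click 2 (2,6) count=0: revealed 0 new [(none)] -> total=20
Click 3 (0,4) count=0: revealed 0 new [(none)] -> total=20
Click 4 (2,4) count=1: revealed 0 new [(none)] -> total=20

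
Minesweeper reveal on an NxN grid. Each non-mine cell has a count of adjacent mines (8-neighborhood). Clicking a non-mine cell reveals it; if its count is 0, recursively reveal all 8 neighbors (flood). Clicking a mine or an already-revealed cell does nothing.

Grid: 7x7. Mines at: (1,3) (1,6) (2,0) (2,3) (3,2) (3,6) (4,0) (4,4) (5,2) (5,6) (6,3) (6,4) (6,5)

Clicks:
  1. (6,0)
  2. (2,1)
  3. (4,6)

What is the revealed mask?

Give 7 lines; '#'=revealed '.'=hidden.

Answer: .......
.......
.#.....
.......
......#
##.....
##.....

Derivation:
Click 1 (6,0) count=0: revealed 4 new [(5,0) (5,1) (6,0) (6,1)] -> total=4
Click 2 (2,1) count=2: revealed 1 new [(2,1)] -> total=5
Click 3 (4,6) count=2: revealed 1 new [(4,6)] -> total=6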